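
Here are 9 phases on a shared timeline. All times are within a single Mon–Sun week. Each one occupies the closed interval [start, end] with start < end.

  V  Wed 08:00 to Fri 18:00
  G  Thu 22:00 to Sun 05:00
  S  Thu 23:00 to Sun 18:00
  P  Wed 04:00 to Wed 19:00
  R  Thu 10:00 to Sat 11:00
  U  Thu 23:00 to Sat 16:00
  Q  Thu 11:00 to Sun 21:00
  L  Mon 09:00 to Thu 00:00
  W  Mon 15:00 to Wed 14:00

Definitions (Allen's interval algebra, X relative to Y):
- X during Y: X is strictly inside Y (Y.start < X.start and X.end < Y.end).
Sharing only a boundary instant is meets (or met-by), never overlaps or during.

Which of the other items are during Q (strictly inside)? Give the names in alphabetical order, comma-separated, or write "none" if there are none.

Target Q = [Thu 11:00, Sun 21:00].
G [Thu 22:00, Sun 05:00] → during → yes.
L [Mon 09:00, Thu 00:00] → before → no.
P [Wed 04:00, Wed 19:00] → before → no.
R [Thu 10:00, Sat 11:00] → overlaps → no.
S [Thu 23:00, Sun 18:00] → during → yes.
U [Thu 23:00, Sat 16:00] → during → yes.
V [Wed 08:00, Fri 18:00] → overlaps → no.
W [Mon 15:00, Wed 14:00] → before → no.
Result: G, S, U.

G, S, U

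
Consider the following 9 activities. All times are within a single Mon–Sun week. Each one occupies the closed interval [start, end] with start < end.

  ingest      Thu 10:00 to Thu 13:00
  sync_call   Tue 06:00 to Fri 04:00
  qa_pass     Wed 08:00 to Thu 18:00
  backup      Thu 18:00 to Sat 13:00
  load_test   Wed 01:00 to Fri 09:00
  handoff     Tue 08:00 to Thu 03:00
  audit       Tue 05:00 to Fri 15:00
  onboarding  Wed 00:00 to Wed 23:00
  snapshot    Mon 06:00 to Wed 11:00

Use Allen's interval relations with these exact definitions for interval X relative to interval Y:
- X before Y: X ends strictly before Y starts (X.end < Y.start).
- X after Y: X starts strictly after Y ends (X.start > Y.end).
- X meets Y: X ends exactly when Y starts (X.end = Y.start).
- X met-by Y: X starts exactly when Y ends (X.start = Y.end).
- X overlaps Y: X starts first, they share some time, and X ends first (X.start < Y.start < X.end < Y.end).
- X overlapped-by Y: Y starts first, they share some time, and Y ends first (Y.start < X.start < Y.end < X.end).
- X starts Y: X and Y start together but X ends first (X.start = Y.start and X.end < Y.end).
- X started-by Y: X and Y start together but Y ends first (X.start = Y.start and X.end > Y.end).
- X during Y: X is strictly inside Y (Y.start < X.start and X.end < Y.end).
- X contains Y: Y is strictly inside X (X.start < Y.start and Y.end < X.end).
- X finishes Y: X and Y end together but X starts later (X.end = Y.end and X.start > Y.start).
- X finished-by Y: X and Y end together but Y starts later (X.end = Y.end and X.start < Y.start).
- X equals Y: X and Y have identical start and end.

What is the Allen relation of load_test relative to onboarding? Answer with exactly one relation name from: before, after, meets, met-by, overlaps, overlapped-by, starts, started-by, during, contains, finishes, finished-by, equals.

load_test = [Wed 01:00, Fri 09:00]; onboarding = [Wed 00:00, Wed 23:00].
Compare endpoints: load_test.start > onboarding.start, load_test.start < onboarding.end, load_test.end > onboarding.start, load_test.end > onboarding.end.
That pattern is 'overlapped-by'.

overlapped-by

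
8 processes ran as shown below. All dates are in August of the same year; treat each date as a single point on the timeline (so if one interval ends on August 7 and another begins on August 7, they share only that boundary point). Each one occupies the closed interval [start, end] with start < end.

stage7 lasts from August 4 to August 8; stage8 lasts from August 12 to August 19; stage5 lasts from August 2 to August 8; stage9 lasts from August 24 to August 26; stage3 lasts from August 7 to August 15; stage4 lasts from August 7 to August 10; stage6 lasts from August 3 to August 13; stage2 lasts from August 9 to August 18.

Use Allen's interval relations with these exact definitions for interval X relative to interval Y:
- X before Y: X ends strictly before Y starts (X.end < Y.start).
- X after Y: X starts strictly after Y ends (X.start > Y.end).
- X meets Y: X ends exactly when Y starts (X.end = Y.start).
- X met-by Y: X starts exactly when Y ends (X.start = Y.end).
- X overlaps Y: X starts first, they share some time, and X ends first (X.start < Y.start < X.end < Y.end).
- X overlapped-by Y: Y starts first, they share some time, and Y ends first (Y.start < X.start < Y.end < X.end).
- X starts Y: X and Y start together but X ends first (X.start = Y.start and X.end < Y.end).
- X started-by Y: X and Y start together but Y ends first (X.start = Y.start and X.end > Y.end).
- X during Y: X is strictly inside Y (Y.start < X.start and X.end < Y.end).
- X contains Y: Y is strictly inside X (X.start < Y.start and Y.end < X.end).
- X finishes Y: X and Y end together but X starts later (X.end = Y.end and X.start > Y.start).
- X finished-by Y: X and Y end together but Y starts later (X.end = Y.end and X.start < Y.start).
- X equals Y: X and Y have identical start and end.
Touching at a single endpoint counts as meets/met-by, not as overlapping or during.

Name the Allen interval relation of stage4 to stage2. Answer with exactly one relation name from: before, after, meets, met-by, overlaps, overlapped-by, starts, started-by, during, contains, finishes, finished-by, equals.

stage4 = [August 7, August 10]; stage2 = [August 9, August 18].
Compare endpoints: stage4.start < stage2.start, stage4.start < stage2.end, stage4.end > stage2.start, stage4.end < stage2.end.
That pattern is 'overlaps'.

overlaps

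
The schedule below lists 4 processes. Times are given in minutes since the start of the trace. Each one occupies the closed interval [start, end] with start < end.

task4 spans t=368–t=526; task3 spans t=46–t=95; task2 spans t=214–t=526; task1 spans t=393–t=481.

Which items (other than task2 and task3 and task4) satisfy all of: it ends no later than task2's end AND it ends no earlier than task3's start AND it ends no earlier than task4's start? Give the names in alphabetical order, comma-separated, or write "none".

task1

Conditions: its end is no later than task2's end (X.end <= t=526) AND its end is no earlier than task3's start (X.end >= t=46) AND its end is no earlier than task4's start (X.end >= t=368).
task1: end t=481 <= t=526? ✓; end t=481 >= t=46? ✓; end t=481 >= t=368? ✓ → yes.
Result: task1.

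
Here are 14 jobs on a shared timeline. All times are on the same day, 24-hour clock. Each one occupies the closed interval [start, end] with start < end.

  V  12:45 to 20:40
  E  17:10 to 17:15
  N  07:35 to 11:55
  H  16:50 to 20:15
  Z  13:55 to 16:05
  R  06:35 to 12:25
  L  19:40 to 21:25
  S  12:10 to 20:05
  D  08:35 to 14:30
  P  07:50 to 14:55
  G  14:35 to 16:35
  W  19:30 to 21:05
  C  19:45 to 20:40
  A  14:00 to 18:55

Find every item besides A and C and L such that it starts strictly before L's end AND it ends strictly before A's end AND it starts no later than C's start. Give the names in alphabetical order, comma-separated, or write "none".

Conditions: its start is strictly before L's end (X.start < 21:25) AND its end is strictly before A's end (X.end < 18:55) AND its start is no later than C's start (X.start <= 19:45).
D: start 08:35 < 21:25? ✓; end 14:30 < 18:55? ✓; start 08:35 <= 19:45? ✓ → yes.
E: start 17:10 < 21:25? ✓; end 17:15 < 18:55? ✓; start 17:10 <= 19:45? ✓ → yes.
G: start 14:35 < 21:25? ✓; end 16:35 < 18:55? ✓; start 14:35 <= 19:45? ✓ → yes.
H: start 16:50 < 21:25? ✓; end 20:15 < 18:55? ✗; start 16:50 <= 19:45? ✓ → no.
N: start 07:35 < 21:25? ✓; end 11:55 < 18:55? ✓; start 07:35 <= 19:45? ✓ → yes.
P: start 07:50 < 21:25? ✓; end 14:55 < 18:55? ✓; start 07:50 <= 19:45? ✓ → yes.
R: start 06:35 < 21:25? ✓; end 12:25 < 18:55? ✓; start 06:35 <= 19:45? ✓ → yes.
S: start 12:10 < 21:25? ✓; end 20:05 < 18:55? ✗; start 12:10 <= 19:45? ✓ → no.
V: start 12:45 < 21:25? ✓; end 20:40 < 18:55? ✗; start 12:45 <= 19:45? ✓ → no.
W: start 19:30 < 21:25? ✓; end 21:05 < 18:55? ✗; start 19:30 <= 19:45? ✓ → no.
Z: start 13:55 < 21:25? ✓; end 16:05 < 18:55? ✓; start 13:55 <= 19:45? ✓ → yes.
Result: D, E, G, N, P, R, Z.

D, E, G, N, P, R, Z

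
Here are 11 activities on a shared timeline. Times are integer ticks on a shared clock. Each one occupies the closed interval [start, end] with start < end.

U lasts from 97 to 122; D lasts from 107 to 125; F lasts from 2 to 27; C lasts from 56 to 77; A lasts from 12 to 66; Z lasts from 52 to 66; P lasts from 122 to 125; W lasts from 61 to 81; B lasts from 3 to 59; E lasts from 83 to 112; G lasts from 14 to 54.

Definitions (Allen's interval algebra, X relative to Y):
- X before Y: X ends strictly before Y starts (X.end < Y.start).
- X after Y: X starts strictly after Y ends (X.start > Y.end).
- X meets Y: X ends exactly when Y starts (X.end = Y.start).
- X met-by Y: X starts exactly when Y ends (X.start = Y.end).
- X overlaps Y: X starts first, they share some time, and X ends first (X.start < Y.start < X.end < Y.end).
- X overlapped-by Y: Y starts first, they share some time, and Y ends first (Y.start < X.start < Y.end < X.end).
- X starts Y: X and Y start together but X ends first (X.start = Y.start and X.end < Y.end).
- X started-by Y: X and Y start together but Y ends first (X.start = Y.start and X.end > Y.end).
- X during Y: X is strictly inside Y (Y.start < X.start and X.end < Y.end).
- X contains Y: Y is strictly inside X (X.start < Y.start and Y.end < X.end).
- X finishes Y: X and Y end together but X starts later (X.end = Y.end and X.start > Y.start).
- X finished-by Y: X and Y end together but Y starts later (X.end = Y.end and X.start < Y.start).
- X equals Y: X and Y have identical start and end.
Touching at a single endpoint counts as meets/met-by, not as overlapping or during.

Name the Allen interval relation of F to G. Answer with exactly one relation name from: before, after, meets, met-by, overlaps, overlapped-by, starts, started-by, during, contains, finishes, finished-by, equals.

overlaps

F = [2, 27]; G = [14, 54].
Compare endpoints: F.start < G.start, F.start < G.end, F.end > G.start, F.end < G.end.
That pattern is 'overlaps'.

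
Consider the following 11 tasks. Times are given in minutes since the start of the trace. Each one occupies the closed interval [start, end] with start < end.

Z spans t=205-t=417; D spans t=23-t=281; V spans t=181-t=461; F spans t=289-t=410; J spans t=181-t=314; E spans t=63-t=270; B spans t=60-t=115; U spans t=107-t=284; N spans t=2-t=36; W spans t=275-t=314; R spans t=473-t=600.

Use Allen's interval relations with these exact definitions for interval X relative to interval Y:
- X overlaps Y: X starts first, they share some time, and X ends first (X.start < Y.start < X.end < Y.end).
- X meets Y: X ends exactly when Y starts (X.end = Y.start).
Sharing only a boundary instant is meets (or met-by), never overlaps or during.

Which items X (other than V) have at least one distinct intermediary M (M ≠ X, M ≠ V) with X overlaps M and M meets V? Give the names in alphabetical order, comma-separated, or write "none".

Target V = [t=181, t=461].
Intermediaries M with M meets V: none.
Union: none.

none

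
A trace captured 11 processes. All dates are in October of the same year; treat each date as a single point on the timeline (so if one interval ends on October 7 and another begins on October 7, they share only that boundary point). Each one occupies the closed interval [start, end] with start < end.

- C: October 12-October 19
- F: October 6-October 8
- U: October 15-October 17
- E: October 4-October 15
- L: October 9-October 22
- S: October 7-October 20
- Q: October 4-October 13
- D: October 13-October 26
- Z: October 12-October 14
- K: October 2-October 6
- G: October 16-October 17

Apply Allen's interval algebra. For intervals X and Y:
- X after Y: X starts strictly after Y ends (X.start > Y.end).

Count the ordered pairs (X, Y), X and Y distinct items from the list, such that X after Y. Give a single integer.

18

Checking all 110 ordered pairs for relation 'after'; matching pairs in alphabetical order:
(C, F): C after F ✓
(C, K): C after K ✓
(D, F): D after F ✓
(D, K): D after K ✓
(G, E): G after E ✓
(G, F): G after F ✓
(G, K): G after K ✓
(G, Q): G after Q ✓
(G, Z): G after Z ✓
(L, F): L after F ✓
(L, K): L after K ✓
(S, K): S after K ✓
(U, F): U after F ✓
(U, K): U after K ✓
(U, Q): U after Q ✓
(U, Z): U after Z ✓
(Z, F): Z after F ✓
(Z, K): Z after K ✓
Count: 18.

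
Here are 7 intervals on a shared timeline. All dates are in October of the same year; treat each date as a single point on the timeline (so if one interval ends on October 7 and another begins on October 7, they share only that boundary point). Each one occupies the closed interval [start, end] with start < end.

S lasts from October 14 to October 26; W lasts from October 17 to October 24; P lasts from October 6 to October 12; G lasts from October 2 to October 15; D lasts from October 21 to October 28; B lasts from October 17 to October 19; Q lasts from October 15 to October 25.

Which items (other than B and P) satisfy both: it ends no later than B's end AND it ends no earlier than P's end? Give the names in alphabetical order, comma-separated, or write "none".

Conditions: its end is no later than B's end (X.end <= October 19) AND its end is no earlier than P's end (X.end >= October 12).
D: end October 28 <= October 19? ✗; end October 28 >= October 12? ✓ → no.
G: end October 15 <= October 19? ✓; end October 15 >= October 12? ✓ → yes.
Q: end October 25 <= October 19? ✗; end October 25 >= October 12? ✓ → no.
S: end October 26 <= October 19? ✗; end October 26 >= October 12? ✓ → no.
W: end October 24 <= October 19? ✗; end October 24 >= October 12? ✓ → no.
Result: G.

G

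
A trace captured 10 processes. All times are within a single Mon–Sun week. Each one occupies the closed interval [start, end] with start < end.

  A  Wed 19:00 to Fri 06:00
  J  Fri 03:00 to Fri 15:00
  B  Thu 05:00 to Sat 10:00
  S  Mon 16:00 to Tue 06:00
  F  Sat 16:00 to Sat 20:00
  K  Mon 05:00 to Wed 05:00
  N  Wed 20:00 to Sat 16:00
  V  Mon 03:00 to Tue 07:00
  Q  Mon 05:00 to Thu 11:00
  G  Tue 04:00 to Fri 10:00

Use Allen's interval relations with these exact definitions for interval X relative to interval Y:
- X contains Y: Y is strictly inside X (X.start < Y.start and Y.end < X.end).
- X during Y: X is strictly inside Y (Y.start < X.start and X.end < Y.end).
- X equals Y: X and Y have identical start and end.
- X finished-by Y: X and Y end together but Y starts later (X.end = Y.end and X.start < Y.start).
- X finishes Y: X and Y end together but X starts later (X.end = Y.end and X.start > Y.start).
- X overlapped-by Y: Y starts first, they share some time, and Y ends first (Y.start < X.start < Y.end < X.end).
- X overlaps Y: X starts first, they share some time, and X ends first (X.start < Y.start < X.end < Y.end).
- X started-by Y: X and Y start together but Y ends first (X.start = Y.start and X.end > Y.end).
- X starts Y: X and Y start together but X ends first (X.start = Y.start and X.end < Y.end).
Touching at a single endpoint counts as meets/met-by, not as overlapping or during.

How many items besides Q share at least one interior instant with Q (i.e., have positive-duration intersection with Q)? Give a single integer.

7

Target Q = [Mon 05:00, Thu 11:00].
A [Wed 19:00, Fri 06:00] → overlapped-by → counts.
B [Thu 05:00, Sat 10:00] → overlapped-by → counts.
F [Sat 16:00, Sat 20:00] → after → no.
G [Tue 04:00, Fri 10:00] → overlapped-by → counts.
J [Fri 03:00, Fri 15:00] → after → no.
K [Mon 05:00, Wed 05:00] → starts → counts.
N [Wed 20:00, Sat 16:00] → overlapped-by → counts.
S [Mon 16:00, Tue 06:00] → during → counts.
V [Mon 03:00, Tue 07:00] → overlaps → counts.
Total: 7.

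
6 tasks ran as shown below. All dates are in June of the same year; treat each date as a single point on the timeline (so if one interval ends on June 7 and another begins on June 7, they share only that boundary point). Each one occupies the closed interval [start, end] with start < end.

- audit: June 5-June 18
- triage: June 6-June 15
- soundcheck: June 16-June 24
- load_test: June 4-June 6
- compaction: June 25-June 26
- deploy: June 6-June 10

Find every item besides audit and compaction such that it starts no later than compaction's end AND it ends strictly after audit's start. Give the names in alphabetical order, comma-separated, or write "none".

Conditions: its start is no later than compaction's end (X.start <= June 26) AND its end is strictly after audit's start (X.end > June 5).
deploy: start June 6 <= June 26? ✓; end June 10 > June 5? ✓ → yes.
load_test: start June 4 <= June 26? ✓; end June 6 > June 5? ✓ → yes.
soundcheck: start June 16 <= June 26? ✓; end June 24 > June 5? ✓ → yes.
triage: start June 6 <= June 26? ✓; end June 15 > June 5? ✓ → yes.
Result: deploy, load_test, soundcheck, triage.

deploy, load_test, soundcheck, triage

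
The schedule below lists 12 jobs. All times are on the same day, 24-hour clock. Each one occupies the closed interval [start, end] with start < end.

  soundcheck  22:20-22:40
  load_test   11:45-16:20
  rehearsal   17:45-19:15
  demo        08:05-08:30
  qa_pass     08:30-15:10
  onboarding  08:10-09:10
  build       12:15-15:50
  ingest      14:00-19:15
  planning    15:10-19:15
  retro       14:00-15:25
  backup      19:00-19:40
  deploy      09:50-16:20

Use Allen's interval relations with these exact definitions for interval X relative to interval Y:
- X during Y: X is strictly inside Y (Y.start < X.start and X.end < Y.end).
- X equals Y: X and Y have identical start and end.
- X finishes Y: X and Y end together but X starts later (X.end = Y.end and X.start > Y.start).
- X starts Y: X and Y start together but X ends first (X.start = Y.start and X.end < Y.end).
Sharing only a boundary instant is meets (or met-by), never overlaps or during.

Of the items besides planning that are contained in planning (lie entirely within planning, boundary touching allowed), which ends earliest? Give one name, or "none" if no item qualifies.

Target planning = [15:10, 19:15].
backup [19:00, 19:40] → overlapped-by → excluded.
build [12:15, 15:50] → overlaps → excluded.
demo [08:05, 08:30] → before → excluded.
deploy [09:50, 16:20] → overlaps → excluded.
ingest [14:00, 19:15] → finished-by → excluded.
load_test [11:45, 16:20] → overlaps → excluded.
onboarding [08:10, 09:10] → before → excluded.
qa_pass [08:30, 15:10] → meets → excluded.
rehearsal [17:45, 19:15] → finishes → candidate.
retro [14:00, 15:25] → overlaps → excluded.
soundcheck [22:20, 22:40] → after → excluded.
Among candidates, earliest end is 19:15 → rehearsal.

rehearsal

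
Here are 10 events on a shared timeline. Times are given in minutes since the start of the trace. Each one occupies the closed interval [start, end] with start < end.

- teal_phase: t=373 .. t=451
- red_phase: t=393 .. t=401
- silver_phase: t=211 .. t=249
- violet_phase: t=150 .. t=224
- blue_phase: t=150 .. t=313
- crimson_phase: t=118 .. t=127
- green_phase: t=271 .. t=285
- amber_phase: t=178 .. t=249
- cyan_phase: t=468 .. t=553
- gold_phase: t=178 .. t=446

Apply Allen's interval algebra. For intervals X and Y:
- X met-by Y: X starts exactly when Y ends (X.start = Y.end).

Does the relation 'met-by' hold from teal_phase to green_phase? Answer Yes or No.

teal_phase = [t=373, t=451], green_phase = [t=271, t=285].
Actual relation of teal_phase to green_phase: after.
Asked whether 'met-by' holds → No.

No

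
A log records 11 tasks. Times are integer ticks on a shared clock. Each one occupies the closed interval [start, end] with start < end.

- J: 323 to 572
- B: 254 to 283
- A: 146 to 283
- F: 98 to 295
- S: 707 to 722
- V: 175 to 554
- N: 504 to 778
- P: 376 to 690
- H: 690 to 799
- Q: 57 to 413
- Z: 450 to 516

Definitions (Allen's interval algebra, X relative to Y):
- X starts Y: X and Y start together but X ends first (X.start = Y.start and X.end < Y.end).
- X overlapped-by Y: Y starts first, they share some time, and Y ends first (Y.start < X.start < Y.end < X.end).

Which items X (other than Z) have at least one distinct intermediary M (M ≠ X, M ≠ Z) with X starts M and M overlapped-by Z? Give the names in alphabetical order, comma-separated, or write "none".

none

Target Z = [450, 516].
Intermediaries M with M overlapped-by Z: N.
Via N — items with X starts N: none.
Union: none.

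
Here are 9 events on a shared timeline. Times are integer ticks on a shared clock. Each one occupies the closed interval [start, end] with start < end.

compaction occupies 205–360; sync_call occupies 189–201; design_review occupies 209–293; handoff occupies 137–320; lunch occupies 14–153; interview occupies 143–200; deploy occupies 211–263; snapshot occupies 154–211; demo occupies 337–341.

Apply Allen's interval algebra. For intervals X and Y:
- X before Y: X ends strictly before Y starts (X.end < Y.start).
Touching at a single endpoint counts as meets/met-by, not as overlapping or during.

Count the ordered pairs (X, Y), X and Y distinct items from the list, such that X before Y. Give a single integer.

Checking all 72 ordered pairs for relation 'before'; matching pairs in alphabetical order:
(deploy, demo): deploy before demo ✓
(design_review, demo): design_review before demo ✓
(handoff, demo): handoff before demo ✓
(interview, compaction): interview before compaction ✓
(interview, demo): interview before demo ✓
(interview, deploy): interview before deploy ✓
(interview, design_review): interview before design_review ✓
(lunch, compaction): lunch before compaction ✓
(lunch, demo): lunch before demo ✓
(lunch, deploy): lunch before deploy ✓
(lunch, design_review): lunch before design_review ✓
(lunch, snapshot): lunch before snapshot ✓
(lunch, sync_call): lunch before sync_call ✓
(snapshot, demo): snapshot before demo ✓
(sync_call, compaction): sync_call before compaction ✓
(sync_call, demo): sync_call before demo ✓
(sync_call, deploy): sync_call before deploy ✓
(sync_call, design_review): sync_call before design_review ✓
Count: 18.

18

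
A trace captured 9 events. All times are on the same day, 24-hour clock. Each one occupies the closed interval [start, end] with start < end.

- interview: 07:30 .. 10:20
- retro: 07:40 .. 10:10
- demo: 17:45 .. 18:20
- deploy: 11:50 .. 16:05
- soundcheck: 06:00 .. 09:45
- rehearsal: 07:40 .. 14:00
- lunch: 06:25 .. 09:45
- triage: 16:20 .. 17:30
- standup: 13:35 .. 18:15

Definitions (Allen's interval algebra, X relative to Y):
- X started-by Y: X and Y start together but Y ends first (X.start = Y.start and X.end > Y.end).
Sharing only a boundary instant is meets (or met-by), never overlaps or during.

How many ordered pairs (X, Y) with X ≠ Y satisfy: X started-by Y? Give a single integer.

Checking all 72 ordered pairs for relation 'started-by'; matching pairs in alphabetical order:
(rehearsal, retro): rehearsal started-by retro ✓
Count: 1.

1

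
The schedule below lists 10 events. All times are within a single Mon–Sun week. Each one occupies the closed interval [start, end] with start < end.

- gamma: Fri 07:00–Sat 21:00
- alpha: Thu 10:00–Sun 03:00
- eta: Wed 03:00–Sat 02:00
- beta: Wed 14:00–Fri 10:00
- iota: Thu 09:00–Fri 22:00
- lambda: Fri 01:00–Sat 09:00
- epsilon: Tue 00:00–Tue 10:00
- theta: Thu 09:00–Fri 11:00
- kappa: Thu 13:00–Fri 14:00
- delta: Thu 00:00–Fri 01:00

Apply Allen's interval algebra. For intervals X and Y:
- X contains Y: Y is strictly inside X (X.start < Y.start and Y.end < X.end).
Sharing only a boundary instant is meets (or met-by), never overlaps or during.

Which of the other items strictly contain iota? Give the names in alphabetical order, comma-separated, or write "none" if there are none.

eta

Target iota = [Thu 09:00, Fri 22:00].
alpha [Thu 10:00, Sun 03:00] → overlapped-by → no.
beta [Wed 14:00, Fri 10:00] → overlaps → no.
delta [Thu 00:00, Fri 01:00] → overlaps → no.
epsilon [Tue 00:00, Tue 10:00] → before → no.
eta [Wed 03:00, Sat 02:00] → contains → yes.
gamma [Fri 07:00, Sat 21:00] → overlapped-by → no.
kappa [Thu 13:00, Fri 14:00] → during → no.
lambda [Fri 01:00, Sat 09:00] → overlapped-by → no.
theta [Thu 09:00, Fri 11:00] → starts → no.
Result: eta.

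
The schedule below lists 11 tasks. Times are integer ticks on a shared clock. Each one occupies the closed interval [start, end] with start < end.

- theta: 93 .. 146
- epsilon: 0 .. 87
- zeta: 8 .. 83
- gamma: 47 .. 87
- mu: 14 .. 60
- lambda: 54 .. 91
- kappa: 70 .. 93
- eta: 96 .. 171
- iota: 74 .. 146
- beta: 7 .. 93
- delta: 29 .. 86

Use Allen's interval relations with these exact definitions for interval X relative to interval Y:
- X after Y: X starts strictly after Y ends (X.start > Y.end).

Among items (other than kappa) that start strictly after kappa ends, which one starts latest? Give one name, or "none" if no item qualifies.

Target kappa = [70, 93].
beta [7, 93] → finished-by → excluded.
delta [29, 86] → overlaps → excluded.
epsilon [0, 87] → overlaps → excluded.
eta [96, 171] → after → candidate.
gamma [47, 87] → overlaps → excluded.
iota [74, 146] → overlapped-by → excluded.
lambda [54, 91] → overlaps → excluded.
mu [14, 60] → before → excluded.
theta [93, 146] → met-by → excluded.
zeta [8, 83] → overlaps → excluded.
Among candidates, latest start is 96 → eta.

eta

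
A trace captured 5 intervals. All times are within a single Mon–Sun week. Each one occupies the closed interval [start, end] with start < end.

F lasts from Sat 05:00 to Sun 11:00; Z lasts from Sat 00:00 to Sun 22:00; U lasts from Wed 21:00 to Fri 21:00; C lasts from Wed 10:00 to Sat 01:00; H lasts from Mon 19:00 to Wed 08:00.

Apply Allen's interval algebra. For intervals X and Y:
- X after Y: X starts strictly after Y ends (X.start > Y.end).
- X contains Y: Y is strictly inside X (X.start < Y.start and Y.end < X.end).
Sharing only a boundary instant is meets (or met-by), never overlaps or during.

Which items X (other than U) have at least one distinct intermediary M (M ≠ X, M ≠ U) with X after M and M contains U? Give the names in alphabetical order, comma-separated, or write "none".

F

Target U = [Wed 21:00, Fri 21:00].
Intermediaries M with M contains U: C.
Via C — items with X after C: F.
Union: F.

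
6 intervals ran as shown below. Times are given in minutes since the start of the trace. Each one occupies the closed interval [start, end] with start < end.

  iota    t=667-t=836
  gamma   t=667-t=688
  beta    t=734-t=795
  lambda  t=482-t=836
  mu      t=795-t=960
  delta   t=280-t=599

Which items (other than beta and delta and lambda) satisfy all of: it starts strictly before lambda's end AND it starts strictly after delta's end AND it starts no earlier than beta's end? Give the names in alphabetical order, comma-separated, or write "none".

Conditions: its start is strictly before lambda's end (X.start < t=836) AND its start is strictly after delta's end (X.start > t=599) AND its start is no earlier than beta's end (X.start >= t=795).
gamma: start t=667 < t=836? ✓; start t=667 > t=599? ✓; start t=667 >= t=795? ✗ → no.
iota: start t=667 < t=836? ✓; start t=667 > t=599? ✓; start t=667 >= t=795? ✗ → no.
mu: start t=795 < t=836? ✓; start t=795 > t=599? ✓; start t=795 >= t=795? ✓ → yes.
Result: mu.

mu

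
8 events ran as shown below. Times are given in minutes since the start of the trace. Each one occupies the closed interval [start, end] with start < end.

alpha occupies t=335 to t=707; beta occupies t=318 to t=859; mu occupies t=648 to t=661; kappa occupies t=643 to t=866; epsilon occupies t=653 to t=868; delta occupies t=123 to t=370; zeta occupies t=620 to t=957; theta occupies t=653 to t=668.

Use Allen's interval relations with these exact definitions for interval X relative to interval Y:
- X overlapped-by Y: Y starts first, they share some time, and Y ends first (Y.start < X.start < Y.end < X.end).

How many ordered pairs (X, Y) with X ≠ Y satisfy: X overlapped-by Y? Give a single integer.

11

Checking all 56 ordered pairs for relation 'overlapped-by'; matching pairs in alphabetical order:
(alpha, delta): alpha overlapped-by delta ✓
(beta, delta): beta overlapped-by delta ✓
(epsilon, alpha): epsilon overlapped-by alpha ✓
(epsilon, beta): epsilon overlapped-by beta ✓
(epsilon, kappa): epsilon overlapped-by kappa ✓
(epsilon, mu): epsilon overlapped-by mu ✓
(kappa, alpha): kappa overlapped-by alpha ✓
(kappa, beta): kappa overlapped-by beta ✓
(theta, mu): theta overlapped-by mu ✓
(zeta, alpha): zeta overlapped-by alpha ✓
(zeta, beta): zeta overlapped-by beta ✓
Count: 11.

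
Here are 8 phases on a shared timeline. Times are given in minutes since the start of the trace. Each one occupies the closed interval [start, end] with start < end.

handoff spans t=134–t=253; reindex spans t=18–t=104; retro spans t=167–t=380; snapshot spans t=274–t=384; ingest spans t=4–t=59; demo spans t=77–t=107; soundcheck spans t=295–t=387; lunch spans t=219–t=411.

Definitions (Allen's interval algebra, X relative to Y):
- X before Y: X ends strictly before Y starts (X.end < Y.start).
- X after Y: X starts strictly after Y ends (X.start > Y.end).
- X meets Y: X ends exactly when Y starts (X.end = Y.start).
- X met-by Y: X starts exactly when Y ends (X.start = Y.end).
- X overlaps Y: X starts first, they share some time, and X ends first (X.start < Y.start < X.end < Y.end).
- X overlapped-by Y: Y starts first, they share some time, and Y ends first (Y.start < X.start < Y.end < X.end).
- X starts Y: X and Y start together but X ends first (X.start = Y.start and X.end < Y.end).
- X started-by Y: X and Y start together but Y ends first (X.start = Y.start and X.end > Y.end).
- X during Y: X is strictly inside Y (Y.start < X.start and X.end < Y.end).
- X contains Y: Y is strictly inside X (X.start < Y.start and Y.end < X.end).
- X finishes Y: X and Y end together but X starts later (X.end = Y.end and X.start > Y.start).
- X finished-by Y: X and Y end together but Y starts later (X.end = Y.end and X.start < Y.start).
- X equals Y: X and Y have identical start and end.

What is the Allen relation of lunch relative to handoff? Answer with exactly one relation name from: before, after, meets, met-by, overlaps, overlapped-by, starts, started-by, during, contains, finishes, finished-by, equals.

overlapped-by

lunch = [t=219, t=411]; handoff = [t=134, t=253].
Compare endpoints: lunch.start > handoff.start, lunch.start < handoff.end, lunch.end > handoff.start, lunch.end > handoff.end.
That pattern is 'overlapped-by'.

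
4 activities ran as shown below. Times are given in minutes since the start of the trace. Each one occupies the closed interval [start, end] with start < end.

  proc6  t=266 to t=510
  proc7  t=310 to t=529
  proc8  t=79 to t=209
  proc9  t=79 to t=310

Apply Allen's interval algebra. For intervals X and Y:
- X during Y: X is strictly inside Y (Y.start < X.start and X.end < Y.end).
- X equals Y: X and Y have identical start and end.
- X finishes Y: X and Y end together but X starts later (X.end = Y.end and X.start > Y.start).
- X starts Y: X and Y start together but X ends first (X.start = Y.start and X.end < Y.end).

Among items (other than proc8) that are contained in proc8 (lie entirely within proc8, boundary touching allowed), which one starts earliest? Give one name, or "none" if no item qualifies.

Target proc8 = [t=79, t=209].
proc6 [t=266, t=510] → after → excluded.
proc7 [t=310, t=529] → after → excluded.
proc9 [t=79, t=310] → started-by → excluded.
No candidates → none.

none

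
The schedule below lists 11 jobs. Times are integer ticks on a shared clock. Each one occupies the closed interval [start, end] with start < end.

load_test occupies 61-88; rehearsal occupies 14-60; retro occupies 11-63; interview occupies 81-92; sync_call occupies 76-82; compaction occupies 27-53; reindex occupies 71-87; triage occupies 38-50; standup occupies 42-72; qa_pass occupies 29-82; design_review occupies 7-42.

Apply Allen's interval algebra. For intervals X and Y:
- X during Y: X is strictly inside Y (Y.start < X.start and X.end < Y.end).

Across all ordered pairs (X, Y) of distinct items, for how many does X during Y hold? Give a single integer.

11

Checking all 110 ordered pairs for relation 'during'; matching pairs in alphabetical order:
(compaction, rehearsal): compaction during rehearsal ✓
(compaction, retro): compaction during retro ✓
(rehearsal, retro): rehearsal during retro ✓
(reindex, load_test): reindex during load_test ✓
(standup, qa_pass): standup during qa_pass ✓
(sync_call, load_test): sync_call during load_test ✓
(sync_call, reindex): sync_call during reindex ✓
(triage, compaction): triage during compaction ✓
(triage, qa_pass): triage during qa_pass ✓
(triage, rehearsal): triage during rehearsal ✓
(triage, retro): triage during retro ✓
Count: 11.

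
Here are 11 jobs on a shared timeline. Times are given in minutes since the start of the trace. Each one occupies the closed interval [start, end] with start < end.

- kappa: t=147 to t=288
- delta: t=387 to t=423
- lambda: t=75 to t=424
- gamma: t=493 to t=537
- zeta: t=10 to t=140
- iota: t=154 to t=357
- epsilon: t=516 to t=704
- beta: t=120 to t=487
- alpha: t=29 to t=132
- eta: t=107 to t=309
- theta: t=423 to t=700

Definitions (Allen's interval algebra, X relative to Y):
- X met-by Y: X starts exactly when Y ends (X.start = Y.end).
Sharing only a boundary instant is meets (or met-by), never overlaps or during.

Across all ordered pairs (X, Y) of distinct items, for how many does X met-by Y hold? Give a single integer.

1

Checking all 110 ordered pairs for relation 'met-by'; matching pairs in alphabetical order:
(theta, delta): theta met-by delta ✓
Count: 1.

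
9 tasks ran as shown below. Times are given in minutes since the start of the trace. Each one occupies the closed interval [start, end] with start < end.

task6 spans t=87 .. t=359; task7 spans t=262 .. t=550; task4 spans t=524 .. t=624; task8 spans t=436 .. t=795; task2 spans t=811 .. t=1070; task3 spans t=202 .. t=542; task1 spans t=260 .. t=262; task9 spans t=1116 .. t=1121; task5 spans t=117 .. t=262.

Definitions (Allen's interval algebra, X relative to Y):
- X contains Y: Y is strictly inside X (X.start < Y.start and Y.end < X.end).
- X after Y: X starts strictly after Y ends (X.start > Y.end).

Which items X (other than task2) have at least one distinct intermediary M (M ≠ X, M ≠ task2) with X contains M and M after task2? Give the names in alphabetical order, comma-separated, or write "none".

none

Target task2 = [t=811, t=1070].
Intermediaries M with M after task2: task9.
Via task9 — items with X contains task9: none.
Union: none.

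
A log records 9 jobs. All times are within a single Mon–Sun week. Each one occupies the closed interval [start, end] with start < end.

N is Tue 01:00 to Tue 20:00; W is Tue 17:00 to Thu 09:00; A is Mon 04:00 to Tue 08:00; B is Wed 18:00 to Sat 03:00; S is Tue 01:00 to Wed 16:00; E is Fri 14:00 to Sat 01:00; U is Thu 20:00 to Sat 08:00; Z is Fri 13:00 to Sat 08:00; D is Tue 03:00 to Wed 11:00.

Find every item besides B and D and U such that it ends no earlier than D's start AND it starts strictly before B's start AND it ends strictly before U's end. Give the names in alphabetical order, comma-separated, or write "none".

Conditions: its end is no earlier than D's start (X.end >= Tue 03:00) AND its start is strictly before B's start (X.start < Wed 18:00) AND its end is strictly before U's end (X.end < Sat 08:00).
A: end Tue 08:00 >= Tue 03:00? ✓; start Mon 04:00 < Wed 18:00? ✓; end Tue 08:00 < Sat 08:00? ✓ → yes.
E: end Sat 01:00 >= Tue 03:00? ✓; start Fri 14:00 < Wed 18:00? ✗; end Sat 01:00 < Sat 08:00? ✓ → no.
N: end Tue 20:00 >= Tue 03:00? ✓; start Tue 01:00 < Wed 18:00? ✓; end Tue 20:00 < Sat 08:00? ✓ → yes.
S: end Wed 16:00 >= Tue 03:00? ✓; start Tue 01:00 < Wed 18:00? ✓; end Wed 16:00 < Sat 08:00? ✓ → yes.
W: end Thu 09:00 >= Tue 03:00? ✓; start Tue 17:00 < Wed 18:00? ✓; end Thu 09:00 < Sat 08:00? ✓ → yes.
Z: end Sat 08:00 >= Tue 03:00? ✓; start Fri 13:00 < Wed 18:00? ✗; end Sat 08:00 < Sat 08:00? ✗ → no.
Result: A, N, S, W.

A, N, S, W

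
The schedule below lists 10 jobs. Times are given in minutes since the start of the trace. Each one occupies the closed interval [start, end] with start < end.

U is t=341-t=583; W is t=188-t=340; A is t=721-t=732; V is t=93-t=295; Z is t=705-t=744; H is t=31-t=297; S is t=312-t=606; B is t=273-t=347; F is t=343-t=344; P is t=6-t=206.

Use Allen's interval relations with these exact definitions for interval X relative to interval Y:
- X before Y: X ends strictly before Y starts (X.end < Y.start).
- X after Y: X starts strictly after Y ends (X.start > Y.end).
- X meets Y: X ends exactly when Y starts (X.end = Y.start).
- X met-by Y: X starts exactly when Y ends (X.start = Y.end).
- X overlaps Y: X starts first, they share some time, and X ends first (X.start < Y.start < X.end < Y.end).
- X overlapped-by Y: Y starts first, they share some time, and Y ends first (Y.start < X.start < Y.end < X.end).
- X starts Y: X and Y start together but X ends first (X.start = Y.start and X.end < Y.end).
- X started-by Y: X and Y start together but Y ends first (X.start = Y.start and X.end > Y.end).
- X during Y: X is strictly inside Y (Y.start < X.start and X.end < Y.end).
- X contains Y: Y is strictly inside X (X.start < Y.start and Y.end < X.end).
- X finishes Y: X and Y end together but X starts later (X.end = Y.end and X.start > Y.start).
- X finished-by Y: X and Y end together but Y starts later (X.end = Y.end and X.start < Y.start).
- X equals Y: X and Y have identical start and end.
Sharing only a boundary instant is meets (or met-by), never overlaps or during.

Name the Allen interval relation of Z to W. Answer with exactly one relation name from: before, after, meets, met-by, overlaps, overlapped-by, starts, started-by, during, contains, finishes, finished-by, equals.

Z = [t=705, t=744]; W = [t=188, t=340].
Compare endpoints: Z.start > W.start, Z.start > W.end, Z.end > W.start, Z.end > W.end.
That pattern is 'after'.

after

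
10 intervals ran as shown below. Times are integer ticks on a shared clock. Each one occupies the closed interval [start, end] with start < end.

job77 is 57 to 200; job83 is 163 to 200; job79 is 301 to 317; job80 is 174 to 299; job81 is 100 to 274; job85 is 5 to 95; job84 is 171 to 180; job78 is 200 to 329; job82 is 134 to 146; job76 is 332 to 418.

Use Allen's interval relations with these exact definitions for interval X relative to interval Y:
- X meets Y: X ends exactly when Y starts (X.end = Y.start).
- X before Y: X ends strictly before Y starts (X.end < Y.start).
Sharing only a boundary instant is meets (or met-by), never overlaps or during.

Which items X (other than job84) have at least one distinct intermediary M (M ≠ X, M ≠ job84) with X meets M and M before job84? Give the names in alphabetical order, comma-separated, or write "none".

Target job84 = [171, 180].
Intermediaries M with M before job84: job82, job85.
Via job82 — items with X meets job82: none.
Via job85 — items with X meets job85: none.
Union: none.

none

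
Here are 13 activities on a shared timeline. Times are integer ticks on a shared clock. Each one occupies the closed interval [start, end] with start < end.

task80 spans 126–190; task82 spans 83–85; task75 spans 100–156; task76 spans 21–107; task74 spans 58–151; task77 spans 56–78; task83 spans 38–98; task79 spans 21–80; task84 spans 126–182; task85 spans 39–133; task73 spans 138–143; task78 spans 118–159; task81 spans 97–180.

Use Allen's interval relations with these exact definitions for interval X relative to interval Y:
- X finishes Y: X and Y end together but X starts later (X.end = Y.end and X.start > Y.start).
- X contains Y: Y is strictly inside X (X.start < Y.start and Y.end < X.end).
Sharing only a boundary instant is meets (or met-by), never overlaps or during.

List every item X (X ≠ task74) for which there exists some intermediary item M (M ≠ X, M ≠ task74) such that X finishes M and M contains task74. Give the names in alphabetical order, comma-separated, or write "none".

none

Target task74 = [58, 151].
Intermediaries M with M contains task74: none.
Union: none.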